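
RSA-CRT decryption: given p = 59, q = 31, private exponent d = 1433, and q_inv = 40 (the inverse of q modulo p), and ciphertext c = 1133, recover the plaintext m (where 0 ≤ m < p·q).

d_p = d mod (p−1) = 1433 mod 58 = 41; d_q = d mod (q−1) = 23.
m₁ = c^(d_p) mod p: c ≡ 12 (mod 59), and 12^41 mod 59 = 36.
m₂ = c^(d_q) mod q: c ≡ 17 (mod 31), and 17^23 mod 31 = 13.
h = q_inv·(m₁ − m₂) mod p = 40·(36 − 13) mod 59 = 35.
m = m₂ + h·q = 13 + 35·31 = 1098.

1098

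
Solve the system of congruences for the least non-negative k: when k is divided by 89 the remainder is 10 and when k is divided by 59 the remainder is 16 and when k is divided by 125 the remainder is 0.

247875

From k ≡ 10 (mod 89) write k = 10 + 89t. Substituting into k ≡ 16 (mod 59) gives 89t ≡ 6 (mod 59), and since 30⁻¹ ≡ 2 (mod 59), t ≡ 12. Hence k ≡ 10 + 89·12 = 1078 (mod 5251).
From k ≡ 1078 (mod 5251) write k = 1078 + 5251t. Substituting into k ≡ 0 (mod 125) gives 5251t ≡ 47 (mod 125), and since 1⁻¹ ≡ 1 (mod 125), t ≡ 47. Hence k ≡ 1078 + 5251·47 = 247875 (mod 656375).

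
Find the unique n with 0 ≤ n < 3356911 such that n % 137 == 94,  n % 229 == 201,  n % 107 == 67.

Combine the congruences pairwise.
From n ≡ 94 (mod 137) write n = 94 + 137t. Substituting into n ≡ 201 (mod 229) gives 137t ≡ 107 (mod 229), and since 137⁻¹ ≡ 112 (mod 229), t ≡ 76. Hence n ≡ 94 + 137·76 = 10506 (mod 31373).
From n ≡ 10506 (mod 31373) write n = 10506 + 31373t. Substituting into n ≡ 67 (mod 107) gives 31373t ≡ 47 (mod 107), and since 22⁻¹ ≡ 73 (mod 107), t ≡ 7. Hence n ≡ 10506 + 31373·7 = 230117 (mod 3356911).

230117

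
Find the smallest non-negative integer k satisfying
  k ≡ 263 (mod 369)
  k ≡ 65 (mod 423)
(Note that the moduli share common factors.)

13178

gcd(369, 423) = 9 and 9 | (65 − 263), so the pair is consistent; merging gives k ≡ 13178 (mod 17343), where 17343 = lcm(369, 423).
The solution is unique modulo lcm(369, 423) = 17343.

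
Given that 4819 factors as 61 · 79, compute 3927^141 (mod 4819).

3317

Mod 61: 3927 ≡ 23; by Fermat, exponent reduces to 141 mod 60 = 21; 23^21 ≡ 23 (mod 61).
Mod 79: 3927 ≡ 56; by Fermat, exponent reduces to 141 mod 78 = 63; 56^63 ≡ 78 (mod 79).
Combine by CRT: x ≡ 23 (mod 61), x ≡ 78 (mod 79) ⇒ x ≡ 3317 (mod 4819).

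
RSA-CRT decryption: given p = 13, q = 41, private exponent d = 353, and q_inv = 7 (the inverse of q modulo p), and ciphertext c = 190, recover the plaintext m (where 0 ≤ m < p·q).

d_p = d mod (p−1) = 353 mod 12 = 5; d_q = d mod (q−1) = 33.
m₁ = c^(d_p) mod p: c ≡ 8 (mod 13), and 8^5 mod 13 = 8.
m₂ = c^(d_q) mod q: c ≡ 26 (mod 41), and 26^33 mod 41 = 6.
h = q_inv·(m₁ − m₂) mod p = 7·(8 − 6) mod 13 = 1.
m = m₂ + h·q = 6 + 1·41 = 47.

47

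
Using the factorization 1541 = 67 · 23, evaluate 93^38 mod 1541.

668

Mod 67: 93 ≡ 26; 26^38 ≡ 65 (mod 67).
Mod 23: 93 ≡ 1; by Fermat, exponent reduces to 38 mod 22 = 16; 1^16 ≡ 1 (mod 23).
Combine by CRT: x ≡ 65 (mod 67), x ≡ 1 (mod 23) ⇒ x ≡ 668 (mod 1541).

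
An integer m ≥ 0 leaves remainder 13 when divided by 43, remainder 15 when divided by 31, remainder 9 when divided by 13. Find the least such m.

7796

From m ≡ 13 (mod 43) write m = 13 + 43t. Substituting into m ≡ 15 (mod 31) gives 43t ≡ 2 (mod 31), and since 12⁻¹ ≡ 13 (mod 31), t ≡ 26. Hence m ≡ 13 + 43·26 = 1131 (mod 1333).
From m ≡ 1131 (mod 1333) write m = 1131 + 1333t. Substituting into m ≡ 9 (mod 13) gives 1333t ≡ 9 (mod 13), and since 7⁻¹ ≡ 2 (mod 13), t ≡ 5. Hence m ≡ 1131 + 1333·5 = 7796 (mod 17329).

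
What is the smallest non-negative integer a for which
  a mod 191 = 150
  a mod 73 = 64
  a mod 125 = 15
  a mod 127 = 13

The moduli are pairwise coprime; N = 191·73·125·127 = 221345125.
N/191 = 1158875; 1158875 ≡ 78 (mod 191); 78·120 ≡ 1, so inverse 120.
N/73 = 3032125; 3032125 ≡ 70 (mod 73); 70·24 ≡ 1, so inverse 24.
N/125 = 1770761; 1770761 ≡ 11 (mod 125); 11·91 ≡ 1, so inverse 91.
N/127 = 1742875; 1742875 ≡ 54 (mod 127); 54·40 ≡ 1, so inverse 40.
a ≡ 150·1158875·120 + 64·3032125·24 + 15·1770761·91 + 13·1742875·40 = 28840477765.
28840477765 mod 221345125 = 65611515.

65611515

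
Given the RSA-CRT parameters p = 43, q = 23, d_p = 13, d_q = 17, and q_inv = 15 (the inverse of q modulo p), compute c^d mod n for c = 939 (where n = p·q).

251

m₁ = c^(d_p) mod p: c ≡ 36 (mod 43), and 36^13 mod 43 = 36.
m₂ = c^(d_q) mod q: c ≡ 19 (mod 23), and 19^17 mod 23 = 21.
h = q_inv·(m₁ − m₂) mod p = 15·(36 − 21) mod 43 = 10.
m = m₂ + h·q = 21 + 10·23 = 251.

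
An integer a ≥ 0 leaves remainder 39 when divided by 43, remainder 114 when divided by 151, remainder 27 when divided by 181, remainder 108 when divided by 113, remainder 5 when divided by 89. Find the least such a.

From a ≡ 39 (mod 43) write a = 39 + 43t. Substituting into a ≡ 114 (mod 151) gives 43t ≡ 75 (mod 151), and since 43⁻¹ ≡ 144 (mod 151), t ≡ 79. Hence a ≡ 39 + 43·79 = 3436 (mod 6493).
From a ≡ 3436 (mod 6493) write a = 3436 + 6493t. Substituting into a ≡ 27 (mod 181) gives 6493t ≡ 30 (mod 181), and since 158⁻¹ ≡ 118 (mod 181), t ≡ 101. Hence a ≡ 3436 + 6493·101 = 659229 (mod 1175233).
From a ≡ 659229 (mod 1175233) write a = 659229 + 1175233t. Substituting into a ≡ 108 (mod 113) gives 1175233t ≡ 8 (mod 113), and since 33⁻¹ ≡ 24 (mod 113), t ≡ 79. Hence a ≡ 659229 + 1175233·79 = 93502636 (mod 132801329).
From a ≡ 93502636 (mod 132801329) write a = 93502636 + 132801329t. Substituting into a ≡ 5 (mod 89) gives 132801329t ≡ 57 (mod 89), and since 68⁻¹ ≡ 72 (mod 89), t ≡ 10. Hence a ≡ 93502636 + 132801329·10 = 1421515926 (mod 11819318281).

1421515926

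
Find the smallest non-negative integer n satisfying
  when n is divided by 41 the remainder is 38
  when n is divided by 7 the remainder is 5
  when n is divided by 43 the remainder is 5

The moduli are pairwise coprime; M = 41·7·43 = 12341.
M/41 = 301; 301 ≡ 14 (mod 41); 14·3 ≡ 1, so inverse 3.
M/7 = 1763; 1763 ≡ 6 (mod 7); 6·6 ≡ 1, so inverse 6.
M/43 = 287; 287 ≡ 29 (mod 43); 29·3 ≡ 1, so inverse 3.
n ≡ 38·301·3 + 5·1763·6 + 5·287·3 = 91509.
91509 mod 12341 = 5122.

5122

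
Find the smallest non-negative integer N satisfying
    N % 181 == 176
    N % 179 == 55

5425

From N ≡ 176 (mod 181) write N = 176 + 181t. Substituting into N ≡ 55 (mod 179) gives 181t ≡ 58 (mod 179), and since 2⁻¹ ≡ 90 (mod 179), t ≡ 29. Hence N ≡ 176 + 181·29 = 5425 (mod 32399).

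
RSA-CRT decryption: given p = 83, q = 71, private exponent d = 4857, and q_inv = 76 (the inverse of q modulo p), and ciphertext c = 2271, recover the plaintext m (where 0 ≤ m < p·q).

780

d_p = d mod (p−1) = 4857 mod 82 = 19; d_q = d mod (q−1) = 27.
m₁ = c^(d_p) mod p: c ≡ 30 (mod 83), and 30^19 mod 83 = 33.
m₂ = c^(d_q) mod q: c ≡ 70 (mod 71), and 70^27 mod 71 = 70.
h = q_inv·(m₁ − m₂) mod p = 76·(33 − 70) mod 83 = 10.
m = m₂ + h·q = 70 + 10·71 = 780.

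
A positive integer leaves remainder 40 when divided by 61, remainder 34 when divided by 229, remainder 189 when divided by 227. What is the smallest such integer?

927484

The moduli are pairwise coprime; M = 61·229·227 = 3170963.
M/61 = 51983; 51983 ≡ 11 (mod 61); 11·50 ≡ 1, so inverse 50.
M/229 = 13847; 13847 ≡ 107 (mod 229); 107·122 ≡ 1, so inverse 122.
M/227 = 13969; 13969 ≡ 122 (mod 227); 122·147 ≡ 1, so inverse 147.
n ≡ 40·51983·50 + 34·13847·122 + 189·13969·147 = 549504083.
549504083 mod 3170963 = 927484.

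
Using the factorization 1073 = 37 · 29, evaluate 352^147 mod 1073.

Mod 37: 352 ≡ 19; by Fermat, exponent reduces to 147 mod 36 = 3; 19^3 ≡ 14 (mod 37).
Mod 29: 352 ≡ 4; by Fermat, exponent reduces to 147 mod 28 = 7; 4^7 ≡ 28 (mod 29).
Combine by CRT: x ≡ 14 (mod 37), x ≡ 28 (mod 29) ⇒ x ≡ 347 (mod 1073).

347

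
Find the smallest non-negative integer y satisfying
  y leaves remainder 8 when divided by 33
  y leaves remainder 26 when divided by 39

Combine the congruences pairwise.
gcd(33, 39) = 3 and 3 | (26 − 8), so the pair is consistent; merging gives y ≡ 338 (mod 429), where 429 = lcm(33, 39).
The solution is unique modulo lcm(33, 39) = 429.

338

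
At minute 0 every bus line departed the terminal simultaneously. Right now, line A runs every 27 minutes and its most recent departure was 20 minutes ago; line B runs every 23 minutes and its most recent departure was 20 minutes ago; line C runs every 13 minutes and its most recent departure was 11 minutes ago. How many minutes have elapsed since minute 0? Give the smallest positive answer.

1883

The moduli are pairwise coprime; N = 27·23·13 = 8073.
N/27 = 299; 299 ≡ 2 (mod 27); 2·14 ≡ 1, so inverse 14.
N/23 = 351; 351 ≡ 6 (mod 23); 6·4 ≡ 1, so inverse 4.
N/13 = 621; 621 ≡ 10 (mod 13); 10·4 ≡ 1, so inverse 4.
t ≡ 20·299·14 + 20·351·4 + 11·621·4 = 139124.
139124 mod 8073 = 1883.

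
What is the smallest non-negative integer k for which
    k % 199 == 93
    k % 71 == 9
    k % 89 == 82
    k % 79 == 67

The moduli are pairwise coprime; N = 199·71·89·79 = 99340999.
N/199 = 499201; 499201 ≡ 109 (mod 199); 109·42 ≡ 1, so inverse 42.
N/71 = 1399169; 1399169 ≡ 43 (mod 71); 43·38 ≡ 1, so inverse 38.
N/89 = 1116191; 1116191 ≡ 42 (mod 89); 42·53 ≡ 1, so inverse 53.
N/79 = 1257481; 1257481 ≡ 38 (mod 79); 38·52 ≡ 1, so inverse 52.
k ≡ 93·499201·42 + 9·1399169·38 + 82·1116191·53 + 67·1257481·52 = 11660424794.
11660424794 mod 99340999 = 37527911.

37527911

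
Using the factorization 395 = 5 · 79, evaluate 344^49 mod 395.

34

Mod 5: 344 ≡ 4; by Fermat, exponent reduces to 49 mod 4 = 1; 4^1 ≡ 4 (mod 5).
Mod 79: 344 ≡ 28; 28^49 ≡ 34 (mod 79).
Combine by CRT: x ≡ 4 (mod 5), x ≡ 34 (mod 79) ⇒ x ≡ 34 (mod 395).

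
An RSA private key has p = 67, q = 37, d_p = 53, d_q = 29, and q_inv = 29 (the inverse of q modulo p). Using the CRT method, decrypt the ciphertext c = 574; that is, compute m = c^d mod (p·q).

m₁ = c^(d_p) mod p: c ≡ 38 (mod 67), and 38^53 mod 67 = 30.
m₂ = c^(d_q) mod q: c ≡ 19 (mod 37), and 19^29 mod 37 = 17.
h = q_inv·(m₁ − m₂) mod p = 29·(30 − 17) mod 67 = 42.
m = m₂ + h·q = 17 + 42·37 = 1571.

1571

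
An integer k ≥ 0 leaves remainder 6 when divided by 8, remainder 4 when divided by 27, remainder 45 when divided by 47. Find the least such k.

9022

The moduli are pairwise coprime; N = 8·27·47 = 10152.
N/8 = 1269; 1269 ≡ 5 (mod 8); 5·5 ≡ 1, so inverse 5.
N/27 = 376; 376 ≡ 25 (mod 27); 25·13 ≡ 1, so inverse 13.
N/47 = 216; 216 ≡ 28 (mod 47); 28·42 ≡ 1, so inverse 42.
k ≡ 6·1269·5 + 4·376·13 + 45·216·42 = 465862.
465862 mod 10152 = 9022.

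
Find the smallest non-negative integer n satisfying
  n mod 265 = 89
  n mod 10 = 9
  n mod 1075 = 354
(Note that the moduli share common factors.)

57329

Combine the congruences pairwise.
gcd(265, 10) = 5 and 5 | (9 − 89), so the pair is consistent; merging gives n ≡ 89 (mod 530), where 530 = lcm(265, 10).
gcd(530, 1075) = 5 and 5 | (354 − 89), so the pair is consistent; merging gives n ≡ 57329 (mod 113950), where 113950 = lcm(530, 1075).
The solution is unique modulo lcm(265, 10, 1075) = 113950.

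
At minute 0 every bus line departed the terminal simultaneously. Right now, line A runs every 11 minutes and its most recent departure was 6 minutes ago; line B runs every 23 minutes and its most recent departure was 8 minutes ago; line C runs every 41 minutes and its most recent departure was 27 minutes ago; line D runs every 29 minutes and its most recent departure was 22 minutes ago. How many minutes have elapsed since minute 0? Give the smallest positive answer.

243854

The moduli are pairwise coprime; N = 11·23·41·29 = 300817.
N/11 = 27347; 27347 ≡ 1 (mod 11), inverse 1.
N/23 = 13079; 13079 ≡ 15 (mod 23); 15·20 ≡ 1, so inverse 20.
N/41 = 7337; 7337 ≡ 39 (mod 41); 39·20 ≡ 1, so inverse 20.
N/29 = 10373; 10373 ≡ 20 (mod 29); 20·16 ≡ 1, so inverse 16.
t ≡ 6·27347·1 + 8·13079·20 + 27·7337·20 + 22·10373·16 = 9869998.
9869998 mod 300817 = 243854.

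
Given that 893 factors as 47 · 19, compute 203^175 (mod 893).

Mod 47: 203 ≡ 15; by Fermat, exponent reduces to 175 mod 46 = 37; 15^37 ≡ 45 (mod 47).
Mod 19: 203 ≡ 13; by Fermat, exponent reduces to 175 mod 18 = 13; 13^13 ≡ 15 (mod 19).
Combine by CRT: x ≡ 45 (mod 47), x ≡ 15 (mod 19) ⇒ x ≡ 186 (mod 893).

186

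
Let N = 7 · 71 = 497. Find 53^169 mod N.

Mod 7: 53 ≡ 4; by Fermat, exponent reduces to 169 mod 6 = 1; 4^1 ≡ 4 (mod 7).
Mod 71: 53 ≡ 53; by Fermat, exponent reduces to 169 mod 70 = 29; 53^29 ≡ 22 (mod 71).
Combine by CRT: x ≡ 4 (mod 7), x ≡ 22 (mod 71) ⇒ x ≡ 235 (mod 497).

235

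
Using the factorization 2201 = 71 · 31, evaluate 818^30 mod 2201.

1582

Mod 71: 818 ≡ 37; 37^30 ≡ 20 (mod 71).
Mod 31: 818 ≡ 12; since 30 | 30, by Fermat 12^30 ≡ 1 (mod 31).
Combine by CRT: x ≡ 20 (mod 71), x ≡ 1 (mod 31) ⇒ x ≡ 1582 (mod 2201).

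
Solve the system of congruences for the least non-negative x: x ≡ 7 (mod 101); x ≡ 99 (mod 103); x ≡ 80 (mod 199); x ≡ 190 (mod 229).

The moduli are pairwise coprime; N = 101·103·199·229 = 474075113.
N/101 = 4693813; 4693813 ≡ 40 (mod 101); 40·48 ≡ 1, so inverse 48.
N/103 = 4602671; 4602671 ≡ 13 (mod 103); 13·8 ≡ 1, so inverse 8.
N/199 = 2382287; 2382287 ≡ 58 (mod 199); 58·175 ≡ 1, so inverse 175.
N/229 = 2070197; 2070197 ≡ 37 (mod 229); 37·130 ≡ 1, so inverse 130.
x ≡ 7·4693813·48 + 99·4602671·8 + 80·2382287·175 + 190·2070197·130 = 89708320500.
89708320500 mod 474075113 = 108124143.

108124143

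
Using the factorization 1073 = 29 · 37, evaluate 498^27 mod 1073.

Mod 29: 498 ≡ 5; 5^27 ≡ 6 (mod 29).
Mod 37: 498 ≡ 17; 17^27 ≡ 31 (mod 37).
Combine by CRT: x ≡ 6 (mod 29), x ≡ 31 (mod 37) ⇒ x ≡ 586 (mod 1073).

586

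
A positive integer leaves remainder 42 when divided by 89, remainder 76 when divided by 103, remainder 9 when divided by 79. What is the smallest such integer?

524964

The moduli are pairwise coprime; N = 89·103·79 = 724193.
N/89 = 8137; 8137 ≡ 38 (mod 89); 38·82 ≡ 1, so inverse 82.
N/103 = 7031; 7031 ≡ 27 (mod 103); 27·42 ≡ 1, so inverse 42.
N/79 = 9167; 9167 ≡ 3 (mod 79); 3·53 ≡ 1, so inverse 53.
x ≡ 42·8137·82 + 76·7031·42 + 9·9167·53 = 54839439.
54839439 mod 724193 = 524964.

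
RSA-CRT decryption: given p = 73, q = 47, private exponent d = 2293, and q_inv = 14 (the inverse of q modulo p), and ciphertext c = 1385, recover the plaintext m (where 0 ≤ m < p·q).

2719

d_p = d mod (p−1) = 2293 mod 72 = 61; d_q = d mod (q−1) = 39.
m₁ = c^(d_p) mod p: c ≡ 71 (mod 73), and 71^61 mod 73 = 18.
m₂ = c^(d_q) mod q: c ≡ 22 (mod 47), and 22^39 mod 47 = 40.
h = q_inv·(m₁ − m₂) mod p = 14·(18 − 40) mod 73 = 57.
m = m₂ + h·q = 40 + 57·47 = 2719.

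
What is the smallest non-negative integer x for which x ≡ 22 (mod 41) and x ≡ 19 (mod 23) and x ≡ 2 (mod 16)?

14946

Combine the congruences pairwise.
From x ≡ 22 (mod 41) write x = 22 + 41t. Substituting into x ≡ 19 (mod 23) gives 41t ≡ 20 (mod 23), and since 18⁻¹ ≡ 9 (mod 23), t ≡ 19. Hence x ≡ 22 + 41·19 = 801 (mod 943).
From x ≡ 801 (mod 943) write x = 801 + 943t. Substituting into x ≡ 2 (mod 16) gives 943t ≡ 1 (mod 16), and since 15⁻¹ ≡ 15 (mod 16), t ≡ 15. Hence x ≡ 801 + 943·15 = 14946 (mod 15088).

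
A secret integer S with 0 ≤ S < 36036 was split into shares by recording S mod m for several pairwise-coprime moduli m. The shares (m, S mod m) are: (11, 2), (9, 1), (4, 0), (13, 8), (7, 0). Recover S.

12124

Combine the congruences pairwise.
From S ≡ 2 (mod 11) write S = 2 + 11t. Substituting into S ≡ 1 (mod 9) gives 11t ≡ 8 (mod 9), and since 2⁻¹ ≡ 5 (mod 9), t ≡ 4. Hence S ≡ 2 + 11·4 = 46 (mod 99).
From S ≡ 46 (mod 99) write S = 46 + 99t. Substituting into S ≡ 0 (mod 4) gives 99t ≡ 2 (mod 4), and since 3⁻¹ ≡ 3 (mod 4), t ≡ 2. Hence S ≡ 46 + 99·2 = 244 (mod 396).
From S ≡ 244 (mod 396) write S = 244 + 396t. Substituting into S ≡ 8 (mod 13) gives 396t ≡ 11 (mod 13), and since 6⁻¹ ≡ 11 (mod 13), t ≡ 4. Hence S ≡ 244 + 396·4 = 1828 (mod 5148).
From S ≡ 1828 (mod 5148) write S = 1828 + 5148t. Substituting into S ≡ 0 (mod 7) gives 5148t ≡ 6 (mod 7), and since 3⁻¹ ≡ 5 (mod 7), t ≡ 2. Hence S ≡ 1828 + 5148·2 = 12124 (mod 36036).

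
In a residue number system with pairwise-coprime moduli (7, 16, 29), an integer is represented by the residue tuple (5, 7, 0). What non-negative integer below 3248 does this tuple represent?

551

The moduli are pairwise coprime; N = 7·16·29 = 3248.
N/7 = 464; 464 ≡ 2 (mod 7); 2·4 ≡ 1, so inverse 4.
N/16 = 203; 203 ≡ 11 (mod 16); 11·3 ≡ 1, so inverse 3.
N/29 = 112; 112 ≡ 25 (mod 29); 25·7 ≡ 1, so inverse 7.
x ≡ 5·464·4 + 7·203·3 + 0·112·7 = 13543.
13543 mod 3248 = 551.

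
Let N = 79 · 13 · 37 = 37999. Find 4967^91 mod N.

157

Mod 79: 4967 ≡ 69; by Fermat, exponent reduces to 91 mod 78 = 13; 69^13 ≡ 78 (mod 79).
Mod 13: 4967 ≡ 1; by Fermat, exponent reduces to 91 mod 12 = 7; 1^7 ≡ 1 (mod 13).
Mod 37: 4967 ≡ 9; by Fermat, exponent reduces to 91 mod 36 = 19; 9^19 ≡ 9 (mod 37).
Combine by CRT: x ≡ 78 (mod 79), x ≡ 1 (mod 13), x ≡ 9 (mod 37) ⇒ x ≡ 157 (mod 37999).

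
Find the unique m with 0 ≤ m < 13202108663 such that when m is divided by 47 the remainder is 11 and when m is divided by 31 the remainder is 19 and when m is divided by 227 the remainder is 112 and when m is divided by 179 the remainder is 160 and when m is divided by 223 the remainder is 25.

Combine the congruences pairwise.
From m ≡ 11 (mod 47) write m = 11 + 47t. Substituting into m ≡ 19 (mod 31) gives 47t ≡ 8 (mod 31), and since 16⁻¹ ≡ 2 (mod 31), t ≡ 16. Hence m ≡ 11 + 47·16 = 763 (mod 1457).
From m ≡ 763 (mod 1457) write m = 763 + 1457t. Substituting into m ≡ 112 (mod 227) gives 1457t ≡ 30 (mod 227), and since 95⁻¹ ≡ 184 (mod 227), t ≡ 72. Hence m ≡ 763 + 1457·72 = 105667 (mod 330739).
From m ≡ 105667 (mod 330739) write m = 105667 + 330739t. Substituting into m ≡ 160 (mod 179) gives 330739t ≡ 103 (mod 179), and since 126⁻¹ ≡ 27 (mod 179), t ≡ 96. Hence m ≡ 105667 + 330739·96 = 31856611 (mod 59202281).
From m ≡ 31856611 (mod 59202281) write m = 31856611 + 59202281t. Substituting into m ≡ 25 (mod 223) gives 59202281t ≡ 79 (mod 223), and since 18⁻¹ ≡ 62 (mod 223), t ≡ 215. Hence m ≡ 31856611 + 59202281·215 = 12760347026 (mod 13202108663).

12760347026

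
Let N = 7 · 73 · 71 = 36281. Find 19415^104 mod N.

29556

Mod 7: 19415 ≡ 4; by Fermat, exponent reduces to 104 mod 6 = 2; 4^2 ≡ 2 (mod 7).
Mod 73: 19415 ≡ 70; by Fermat, exponent reduces to 104 mod 72 = 32; 70^32 ≡ 64 (mod 73).
Mod 71: 19415 ≡ 32; by Fermat, exponent reduces to 104 mod 70 = 34; 32^34 ≡ 20 (mod 71).
Combine by CRT: x ≡ 2 (mod 7), x ≡ 64 (mod 73), x ≡ 20 (mod 71) ⇒ x ≡ 29556 (mod 36281).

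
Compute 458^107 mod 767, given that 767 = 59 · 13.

Mod 59: 458 ≡ 45; by Fermat, exponent reduces to 107 mod 58 = 49; 45^49 ≡ 51 (mod 59).
Mod 13: 458 ≡ 3; by Fermat, exponent reduces to 107 mod 12 = 11; 3^11 ≡ 9 (mod 13).
Combine by CRT: x ≡ 51 (mod 59), x ≡ 9 (mod 13) ⇒ x ≡ 464 (mod 767).

464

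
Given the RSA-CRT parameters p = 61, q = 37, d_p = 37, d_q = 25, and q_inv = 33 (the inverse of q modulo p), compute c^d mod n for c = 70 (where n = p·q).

81

m₁ = c^(d_p) mod p: c ≡ 9 (mod 61), and 9^37 mod 61 = 20.
m₂ = c^(d_q) mod q: c ≡ 33 (mod 37), and 33^25 mod 37 = 7.
h = q_inv·(m₁ − m₂) mod p = 33·(20 − 7) mod 61 = 2.
m = m₂ + h·q = 7 + 2·37 = 81.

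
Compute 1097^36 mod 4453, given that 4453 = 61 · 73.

1

Mod 61: 1097 ≡ 60; 60^36 ≡ 1 (mod 61).
Mod 73: 1097 ≡ 2; 2^36 ≡ 1 (mod 73).
Combine by CRT: x ≡ 1 (mod 61), x ≡ 1 (mod 73) ⇒ x ≡ 1 (mod 4453).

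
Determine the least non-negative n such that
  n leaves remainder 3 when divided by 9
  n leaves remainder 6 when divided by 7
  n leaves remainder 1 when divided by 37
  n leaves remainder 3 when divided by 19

The moduli are pairwise coprime; M = 9·7·37·19 = 44289.
M/9 = 4921; 4921 ≡ 7 (mod 9); 7·4 ≡ 1, so inverse 4.
M/7 = 6327; 6327 ≡ 6 (mod 7); 6·6 ≡ 1, so inverse 6.
M/37 = 1197; 1197 ≡ 13 (mod 37); 13·20 ≡ 1, so inverse 20.
M/19 = 2331; 2331 ≡ 13 (mod 19); 13·3 ≡ 1, so inverse 3.
n ≡ 3·4921·4 + 6·6327·6 + 1·1197·20 + 3·2331·3 = 331743.
331743 mod 44289 = 21720.

21720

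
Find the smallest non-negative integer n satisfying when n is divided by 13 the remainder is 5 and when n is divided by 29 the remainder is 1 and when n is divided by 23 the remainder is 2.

From n ≡ 5 (mod 13) write n = 5 + 13t. Substituting into n ≡ 1 (mod 29) gives 13t ≡ 25 (mod 29), and since 13⁻¹ ≡ 9 (mod 29), t ≡ 22. Hence n ≡ 5 + 13·22 = 291 (mod 377).
From n ≡ 291 (mod 377) write n = 291 + 377t. Substituting into n ≡ 2 (mod 23) gives 377t ≡ 10 (mod 23), and since 9⁻¹ ≡ 18 (mod 23), t ≡ 19. Hence n ≡ 291 + 377·19 = 7454 (mod 8671).

7454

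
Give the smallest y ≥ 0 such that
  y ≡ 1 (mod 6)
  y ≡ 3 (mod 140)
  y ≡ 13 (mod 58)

gcd(6, 140) = 2 and 2 | (3 − 1), so the pair is consistent; merging gives y ≡ 283 (mod 420), where 420 = lcm(6, 140).
gcd(420, 58) = 2 and 2 | (13 − 283), so the pair is consistent; merging gives y ≡ 7843 (mod 12180), where 12180 = lcm(420, 58).
The solution is unique modulo lcm(6, 140, 58) = 12180.

7843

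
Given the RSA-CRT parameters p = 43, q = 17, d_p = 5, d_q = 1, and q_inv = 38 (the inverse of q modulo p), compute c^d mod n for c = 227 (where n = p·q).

550

m₁ = c^(d_p) mod p: c ≡ 12 (mod 43), and 12^5 mod 43 = 34.
m₂ = c^(d_q) mod q: c ≡ 6 (mod 17), and 6^1 mod 17 = 6.
h = q_inv·(m₁ − m₂) mod p = 38·(34 − 6) mod 43 = 32.
m = m₂ + h·q = 6 + 32·17 = 550.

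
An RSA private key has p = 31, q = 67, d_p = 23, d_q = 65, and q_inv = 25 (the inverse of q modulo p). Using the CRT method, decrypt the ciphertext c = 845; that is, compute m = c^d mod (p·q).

822

m₁ = c^(d_p) mod p: c ≡ 8 (mod 31), and 8^23 mod 31 = 16.
m₂ = c^(d_q) mod q: c ≡ 41 (mod 67), and 41^65 mod 67 = 18.
h = q_inv·(m₁ − m₂) mod p = 25·(16 − 18) mod 31 = 12.
m = m₂ + h·q = 18 + 12·67 = 822.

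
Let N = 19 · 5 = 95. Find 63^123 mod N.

Mod 19: 63 ≡ 6; by Fermat, exponent reduces to 123 mod 18 = 15; 6^15 ≡ 11 (mod 19).
Mod 5: 63 ≡ 3; by Fermat, exponent reduces to 123 mod 4 = 3; 3^3 ≡ 2 (mod 5).
Combine by CRT: x ≡ 11 (mod 19), x ≡ 2 (mod 5) ⇒ x ≡ 87 (mod 95).

87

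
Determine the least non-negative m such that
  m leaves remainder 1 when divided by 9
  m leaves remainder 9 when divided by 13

100

From m ≡ 1 (mod 9) write m = 1 + 9t. Substituting into m ≡ 9 (mod 13) gives 9t ≡ 8 (mod 13), and since 9⁻¹ ≡ 3 (mod 13), t ≡ 11. Hence m ≡ 1 + 9·11 = 100 (mod 117).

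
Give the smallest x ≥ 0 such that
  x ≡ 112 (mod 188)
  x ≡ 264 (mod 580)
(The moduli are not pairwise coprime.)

gcd(188, 580) = 4 and 4 | (264 − 112), so the pair is consistent; merging gives x ≡ 8384 (mod 27260), where 27260 = lcm(188, 580).
The solution is unique modulo lcm(188, 580) = 27260.

8384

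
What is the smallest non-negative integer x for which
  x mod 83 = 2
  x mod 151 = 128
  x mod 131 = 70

1006543

Combine the congruences pairwise.
From x ≡ 2 (mod 83) write x = 2 + 83t. Substituting into x ≡ 128 (mod 151) gives 83t ≡ 126 (mod 151), and since 83⁻¹ ≡ 131 (mod 151), t ≡ 47. Hence x ≡ 2 + 83·47 = 3903 (mod 12533).
From x ≡ 3903 (mod 12533) write x = 3903 + 12533t. Substituting into x ≡ 70 (mod 131) gives 12533t ≡ 97 (mod 131), and since 88⁻¹ ≡ 67 (mod 131), t ≡ 80. Hence x ≡ 3903 + 12533·80 = 1006543 (mod 1641823).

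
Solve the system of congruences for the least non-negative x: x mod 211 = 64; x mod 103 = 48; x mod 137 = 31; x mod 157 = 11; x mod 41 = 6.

12557922273

The moduli are pairwise coprime; N = 211·103·137·157·41 = 19165658977.
N/211 = 90832507; 90832507 ≡ 172 (mod 211); 172·119 ≡ 1, so inverse 119.
N/103 = 186074359; 186074359 ≡ 18 (mod 103); 18·63 ≡ 1, so inverse 63.
N/137 = 139895321; 139895321 ≡ 100 (mod 137); 100·37 ≡ 1, so inverse 37.
N/157 = 122074261; 122074261 ≡ 10 (mod 157); 10·110 ≡ 1, so inverse 110.
N/41 = 467455097; 467455097 ≡ 34 (mod 41); 34·35 ≡ 1, so inverse 35.
x ≡ 64·90832507·119 + 48·186074359·63 + 31·139895321·37 + 11·122074261·110 + 6·467455097·35 = 1660804594295.
1660804594295 mod 19165658977 = 12557922273.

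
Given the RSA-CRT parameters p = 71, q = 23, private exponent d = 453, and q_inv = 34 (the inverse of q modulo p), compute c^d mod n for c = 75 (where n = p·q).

1531

d_p = d mod (p−1) = 453 mod 70 = 33; d_q = d mod (q−1) = 13.
m₁ = c^(d_p) mod p: c ≡ 4 (mod 71), and 4^33 mod 71 = 40.
m₂ = c^(d_q) mod q: c ≡ 6 (mod 23), and 6^13 mod 23 = 13.
h = q_inv·(m₁ − m₂) mod p = 34·(40 − 13) mod 71 = 66.
m = m₂ + h·q = 13 + 66·23 = 1531.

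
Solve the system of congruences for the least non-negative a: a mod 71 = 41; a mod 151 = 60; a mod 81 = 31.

845509

The moduli are pairwise coprime; N = 71·151·81 = 868401.
N/71 = 12231; 12231 ≡ 19 (mod 71); 19·15 ≡ 1, so inverse 15.
N/151 = 5751; 5751 ≡ 13 (mod 151); 13·93 ≡ 1, so inverse 93.
N/81 = 10721; 10721 ≡ 29 (mod 81); 29·14 ≡ 1, so inverse 14.
a ≡ 41·12231·15 + 60·5751·93 + 31·10721·14 = 44265559.
44265559 mod 868401 = 845509.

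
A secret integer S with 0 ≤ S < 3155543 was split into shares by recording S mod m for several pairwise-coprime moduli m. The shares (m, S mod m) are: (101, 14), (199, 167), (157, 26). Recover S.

The moduli are pairwise coprime; N = 101·199·157 = 3155543.
N/101 = 31243; 31243 ≡ 34 (mod 101); 34·3 ≡ 1, so inverse 3.
N/199 = 15857; 15857 ≡ 136 (mod 199); 136·60 ≡ 1, so inverse 60.
N/157 = 20099; 20099 ≡ 3 (mod 157); 3·105 ≡ 1, so inverse 105.
S ≡ 14·31243·3 + 167·15857·60 + 26·20099·105 = 215069616.
215069616 mod 3155543 = 492692.

492692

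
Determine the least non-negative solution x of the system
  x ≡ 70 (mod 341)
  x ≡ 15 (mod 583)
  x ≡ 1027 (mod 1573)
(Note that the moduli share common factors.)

2365246

gcd(341, 583) = 11 and 11 | (15 − 70), so the pair is consistent; merging gives x ≡ 15756 (mod 18073), where 18073 = lcm(341, 583).
gcd(18073, 1573) = 11 and 11 | (1027 − 15756), so the pair is consistent; merging gives x ≡ 2365246 (mod 2584439), where 2584439 = lcm(18073, 1573).
The solution is unique modulo lcm(341, 583, 1573) = 2584439.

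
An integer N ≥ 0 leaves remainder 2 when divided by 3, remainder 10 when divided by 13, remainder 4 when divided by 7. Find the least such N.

The moduli are pairwise coprime; M = 3·13·7 = 273.
M/3 = 91; 91 ≡ 1 (mod 3), inverse 1.
M/13 = 21; 21 ≡ 8 (mod 13); 8·5 ≡ 1, so inverse 5.
M/7 = 39; 39 ≡ 4 (mod 7); 4·2 ≡ 1, so inverse 2.
N ≡ 2·91·1 + 10·21·5 + 4·39·2 = 1544.
1544 mod 273 = 179.

179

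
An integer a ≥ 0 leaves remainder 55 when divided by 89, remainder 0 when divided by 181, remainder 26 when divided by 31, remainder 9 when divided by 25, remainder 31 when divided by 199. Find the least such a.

2055017709

The moduli are pairwise coprime; N = 89·181·31·25·199 = 2484410525.
N/89 = 27914725; 27914725 ≡ 53 (mod 89); 53·42 ≡ 1, so inverse 42.
N/181 = 13726025; 13726025 ≡ 71 (mod 181); 71·51 ≡ 1, so inverse 51.
N/31 = 80142275; 80142275 ≡ 21 (mod 31); 21·3 ≡ 1, so inverse 3.
N/25 = 99376421; 99376421 ≡ 21 (mod 25); 21·6 ≡ 1, so inverse 6.
N/199 = 12484475; 12484475 ≡ 11 (mod 199); 11·181 ≡ 1, so inverse 181.
a ≡ 55·27914725·42 + 0·13726025·51 + 26·80142275·3 + 9·99376421·6 + 31·12484475·181 = 146150828159.
146150828159 mod 2484410525 = 2055017709.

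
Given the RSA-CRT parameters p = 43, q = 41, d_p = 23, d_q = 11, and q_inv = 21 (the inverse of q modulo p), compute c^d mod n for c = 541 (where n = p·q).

238

m₁ = c^(d_p) mod p: c ≡ 25 (mod 43), and 25^23 mod 43 = 23.
m₂ = c^(d_q) mod q: c ≡ 8 (mod 41), and 8^11 mod 41 = 33.
h = q_inv·(m₁ − m₂) mod p = 21·(23 − 33) mod 43 = 5.
m = m₂ + h·q = 33 + 5·41 = 238.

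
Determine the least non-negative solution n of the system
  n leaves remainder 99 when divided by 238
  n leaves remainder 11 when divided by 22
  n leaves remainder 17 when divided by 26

18425

Combine the congruences pairwise.
gcd(238, 22) = 2 and 2 | (11 − 99), so the pair is consistent; merging gives n ≡ 99 (mod 2618), where 2618 = lcm(238, 22).
gcd(2618, 26) = 2 and 2 | (17 − 99), so the pair is consistent; merging gives n ≡ 18425 (mod 34034), where 34034 = lcm(2618, 26).
The solution is unique modulo lcm(238, 22, 26) = 34034.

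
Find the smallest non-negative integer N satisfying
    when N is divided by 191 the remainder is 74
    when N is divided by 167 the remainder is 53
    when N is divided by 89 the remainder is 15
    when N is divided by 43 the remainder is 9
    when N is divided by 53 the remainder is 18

From N ≡ 74 (mod 191) write N = 74 + 191t. Substituting into N ≡ 53 (mod 167) gives 191t ≡ 146 (mod 167), and since 24⁻¹ ≡ 7 (mod 167), t ≡ 20. Hence N ≡ 74 + 191·20 = 3894 (mod 31897).
From N ≡ 3894 (mod 31897) write N = 3894 + 31897t. Substituting into N ≡ 15 (mod 89) gives 31897t ≡ 37 (mod 89), and since 35⁻¹ ≡ 28 (mod 89), t ≡ 57. Hence N ≡ 3894 + 31897·57 = 1822023 (mod 2838833).
From N ≡ 1822023 (mod 2838833) write N = 1822023 + 2838833t. Substituting into N ≡ 9 (mod 43) gives 2838833t ≡ 25 (mod 43), and since 16⁻¹ ≡ 35 (mod 43), t ≡ 15. Hence N ≡ 1822023 + 2838833·15 = 44404518 (mod 122069819).
From N ≡ 44404518 (mod 122069819) write N = 44404518 + 122069819t. Substituting into N ≡ 18 (mod 53) gives 122069819t ≡ 13 (mod 53), and since 7⁻¹ ≡ 38 (mod 53), t ≡ 17. Hence N ≡ 44404518 + 122069819·17 = 2119591441 (mod 6469700407).

2119591441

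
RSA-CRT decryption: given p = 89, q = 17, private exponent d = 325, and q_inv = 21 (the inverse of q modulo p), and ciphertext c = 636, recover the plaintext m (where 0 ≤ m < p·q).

419

d_p = d mod (p−1) = 325 mod 88 = 61; d_q = d mod (q−1) = 5.
m₁ = c^(d_p) mod p: c ≡ 13 (mod 89), and 13^61 mod 89 = 63.
m₂ = c^(d_q) mod q: c ≡ 7 (mod 17), and 7^5 mod 17 = 11.
h = q_inv·(m₁ − m₂) mod p = 21·(63 − 11) mod 89 = 24.
m = m₂ + h·q = 11 + 24·17 = 419.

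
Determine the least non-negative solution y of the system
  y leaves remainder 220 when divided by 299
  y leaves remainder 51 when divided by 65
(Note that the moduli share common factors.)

1416

gcd(299, 65) = 13 and 13 | (51 − 220), so the pair is consistent; merging gives y ≡ 1416 (mod 1495), where 1495 = lcm(299, 65).
The solution is unique modulo lcm(299, 65) = 1495.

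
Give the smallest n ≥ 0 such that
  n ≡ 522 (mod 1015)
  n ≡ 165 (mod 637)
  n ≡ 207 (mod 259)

2118827

gcd(1015, 637) = 7 and 7 | (165 − 522), so the pair is consistent; merging gives n ≡ 86797 (mod 92365), where 92365 = lcm(1015, 637).
gcd(92365, 259) = 7 and 7 | (207 − 86797), so the pair is consistent; merging gives n ≡ 2118827 (mod 3417505), where 3417505 = lcm(92365, 259).
The solution is unique modulo lcm(1015, 637, 259) = 3417505.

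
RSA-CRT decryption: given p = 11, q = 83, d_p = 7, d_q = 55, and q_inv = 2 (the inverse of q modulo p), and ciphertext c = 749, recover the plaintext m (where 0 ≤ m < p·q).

m₁ = c^(d_p) mod p: c ≡ 1 (mod 11), and 1^7 mod 11 = 1.
m₂ = c^(d_q) mod q: c ≡ 2 (mod 83), and 2^55 mod 83 = 50.
h = q_inv·(m₁ − m₂) mod p = 2·(1 − 50) mod 11 = 1.
m = m₂ + h·q = 50 + 1·83 = 133.

133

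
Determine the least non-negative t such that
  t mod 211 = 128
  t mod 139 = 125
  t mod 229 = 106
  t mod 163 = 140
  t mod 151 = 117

119321569687

The moduli are pairwise coprime; N = 211·139·229·163·151 = 165309301033.
N/211 = 783456403; 783456403 ≡ 110 (mod 211); 110·94 ≡ 1, so inverse 94.
N/139 = 1189275547; 1189275547 ≡ 26 (mod 139); 26·123 ≡ 1, so inverse 123.
N/229 = 721874677; 721874677 ≡ 38 (mod 229); 38·223 ≡ 1, so inverse 223.
N/163 = 1014167491; 1014167491 ≡ 73 (mod 163); 73·67 ≡ 1, so inverse 67.
N/151 = 1094763583; 1094763583 ≡ 144 (mod 151); 144·43 ≡ 1, so inverse 43.
t ≡ 128·783456403·94 + 125·1189275547·123 + 106·721874677·223 + 140·1014167491·67 + 117·1094763583·43 = 59795979242600.
59795979242600 mod 165309301033 = 119321569687.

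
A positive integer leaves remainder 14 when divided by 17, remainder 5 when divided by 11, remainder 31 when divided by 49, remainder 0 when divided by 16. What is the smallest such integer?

The moduli are pairwise coprime; N = 17·11·49·16 = 146608.
N/17 = 8624; 8624 ≡ 5 (mod 17); 5·7 ≡ 1, so inverse 7.
N/11 = 13328; 13328 ≡ 7 (mod 11); 7·8 ≡ 1, so inverse 8.
N/49 = 2992; 2992 ≡ 3 (mod 49); 3·33 ≡ 1, so inverse 33.
N/16 = 9163; 9163 ≡ 11 (mod 16); 11·3 ≡ 1, so inverse 3.
a ≡ 14·8624·7 + 5·13328·8 + 31·2992·33 + 0·9163·3 = 4439088.
4439088 mod 146608 = 40848.

40848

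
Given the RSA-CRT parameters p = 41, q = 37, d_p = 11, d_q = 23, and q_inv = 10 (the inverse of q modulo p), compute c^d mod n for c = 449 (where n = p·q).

945

m₁ = c^(d_p) mod p: c ≡ 39 (mod 41), and 39^11 mod 41 = 2.
m₂ = c^(d_q) mod q: c ≡ 5 (mod 37), and 5^23 mod 37 = 20.
h = q_inv·(m₁ − m₂) mod p = 10·(2 − 20) mod 41 = 25.
m = m₂ + h·q = 20 + 25·37 = 945.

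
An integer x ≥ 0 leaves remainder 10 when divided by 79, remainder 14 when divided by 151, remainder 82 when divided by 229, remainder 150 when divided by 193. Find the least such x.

Combine the congruences pairwise.
From x ≡ 10 (mod 79) write x = 10 + 79t. Substituting into x ≡ 14 (mod 151) gives 79t ≡ 4 (mod 151), and since 79⁻¹ ≡ 65 (mod 151), t ≡ 109. Hence x ≡ 10 + 79·109 = 8621 (mod 11929).
From x ≡ 8621 (mod 11929) write x = 8621 + 11929t. Substituting into x ≡ 82 (mod 229) gives 11929t ≡ 163 (mod 229), and since 21⁻¹ ≡ 120 (mod 229), t ≡ 95. Hence x ≡ 8621 + 11929·95 = 1141876 (mod 2731741).
From x ≡ 1141876 (mod 2731741) write x = 1141876 + 2731741t. Substituting into x ≡ 150 (mod 193) gives 2731741t ≡ 62 (mod 193), and since 19⁻¹ ≡ 61 (mod 193), t ≡ 115. Hence x ≡ 1141876 + 2731741·115 = 315292091 (mod 527226013).

315292091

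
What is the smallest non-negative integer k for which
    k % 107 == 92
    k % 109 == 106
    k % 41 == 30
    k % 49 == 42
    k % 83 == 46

From k ≡ 92 (mod 107) write k = 92 + 107t. Substituting into k ≡ 106 (mod 109) gives 107t ≡ 14 (mod 109), and since 107⁻¹ ≡ 54 (mod 109), t ≡ 102. Hence k ≡ 92 + 107·102 = 11006 (mod 11663).
From k ≡ 11006 (mod 11663) write k = 11006 + 11663t. Substituting into k ≡ 30 (mod 41) gives 11663t ≡ 12 (mod 41), and since 19⁻¹ ≡ 13 (mod 41), t ≡ 33. Hence k ≡ 11006 + 11663·33 = 395885 (mod 478183).
From k ≡ 395885 (mod 478183) write k = 395885 + 478183t. Substituting into k ≡ 42 (mod 49) gives 478183t ≡ 28 (mod 49), and since 41⁻¹ ≡ 6 (mod 49), t ≡ 21. Hence k ≡ 395885 + 478183·21 = 10437728 (mod 23430967).
From k ≡ 10437728 (mod 23430967) write k = 10437728 + 23430967t. Substituting into k ≡ 46 (mod 83) gives 23430967t ≡ 66 (mod 83), and since 67⁻¹ ≡ 57 (mod 83), t ≡ 27. Hence k ≡ 10437728 + 23430967·27 = 643073837 (mod 1944770261).

643073837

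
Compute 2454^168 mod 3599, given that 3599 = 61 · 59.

1709

Mod 61: 2454 ≡ 14; by Fermat, exponent reduces to 168 mod 60 = 48; 14^48 ≡ 1 (mod 61).
Mod 59: 2454 ≡ 35; by Fermat, exponent reduces to 168 mod 58 = 52; 35^52 ≡ 57 (mod 59).
Combine by CRT: x ≡ 1 (mod 61), x ≡ 57 (mod 59) ⇒ x ≡ 1709 (mod 3599).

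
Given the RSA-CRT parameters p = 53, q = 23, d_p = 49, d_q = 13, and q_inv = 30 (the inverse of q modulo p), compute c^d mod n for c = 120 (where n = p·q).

711

m₁ = c^(d_p) mod p: c ≡ 14 (mod 53), and 14^49 mod 53 = 22.
m₂ = c^(d_q) mod q: c ≡ 5 (mod 23), and 5^13 mod 23 = 21.
h = q_inv·(m₁ − m₂) mod p = 30·(22 − 21) mod 53 = 30.
m = m₂ + h·q = 21 + 30·23 = 711.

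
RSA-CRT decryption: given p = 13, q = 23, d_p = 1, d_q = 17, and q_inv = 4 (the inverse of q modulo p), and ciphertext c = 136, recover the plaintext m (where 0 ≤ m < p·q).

97

m₁ = c^(d_p) mod p: c ≡ 6 (mod 13), and 6^1 mod 13 = 6.
m₂ = c^(d_q) mod q: c ≡ 21 (mod 23), and 21^17 mod 23 = 5.
h = q_inv·(m₁ − m₂) mod p = 4·(6 − 5) mod 13 = 4.
m = m₂ + h·q = 5 + 4·23 = 97.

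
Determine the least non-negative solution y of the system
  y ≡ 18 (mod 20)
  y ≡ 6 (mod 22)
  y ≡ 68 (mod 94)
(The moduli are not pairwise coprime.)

gcd(20, 22) = 2 and 2 | (6 − 18), so the pair is consistent; merging gives y ≡ 138 (mod 220), where 220 = lcm(20, 22).
gcd(220, 94) = 2 and 2 | (68 − 138), so the pair is consistent; merging gives y ≡ 8058 (mod 10340), where 10340 = lcm(220, 94).
The solution is unique modulo lcm(20, 22, 94) = 10340.

8058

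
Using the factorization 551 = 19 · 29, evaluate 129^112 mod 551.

465

Mod 19: 129 ≡ 15; by Fermat, exponent reduces to 112 mod 18 = 4; 15^4 ≡ 9 (mod 19).
Mod 29: 129 ≡ 13; since 28 | 112, by Fermat 13^112 ≡ 1 (mod 29).
Combine by CRT: x ≡ 9 (mod 19), x ≡ 1 (mod 29) ⇒ x ≡ 465 (mod 551).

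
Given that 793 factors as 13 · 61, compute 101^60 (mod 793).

Mod 13: 101 ≡ 10; since 12 | 60, by Fermat 10^60 ≡ 1 (mod 13).
Mod 61: 101 ≡ 40; since 60 | 60, by Fermat 40^60 ≡ 1 (mod 61).
Combine by CRT: x ≡ 1 (mod 13), x ≡ 1 (mod 61) ⇒ x ≡ 1 (mod 793).

1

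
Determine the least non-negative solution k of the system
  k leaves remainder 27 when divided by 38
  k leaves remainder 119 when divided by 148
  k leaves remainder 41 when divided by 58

9147

gcd(38, 148) = 2 and 2 | (119 − 27), so the pair is consistent; merging gives k ≡ 711 (mod 2812), where 2812 = lcm(38, 148).
gcd(2812, 58) = 2 and 2 | (41 − 711), so the pair is consistent; merging gives k ≡ 9147 (mod 81548), where 81548 = lcm(2812, 58).
The solution is unique modulo lcm(38, 148, 58) = 81548.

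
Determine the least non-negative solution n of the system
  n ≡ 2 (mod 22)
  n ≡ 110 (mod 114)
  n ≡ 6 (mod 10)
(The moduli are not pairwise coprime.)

gcd(22, 114) = 2 and 2 | (110 − 2), so the pair is consistent; merging gives n ≡ 794 (mod 1254), where 1254 = lcm(22, 114).
gcd(1254, 10) = 2 and 2 | (6 − 794), so the pair is consistent; merging gives n ≡ 4556 (mod 6270), where 6270 = lcm(1254, 10).
The solution is unique modulo lcm(22, 114, 10) = 6270.

4556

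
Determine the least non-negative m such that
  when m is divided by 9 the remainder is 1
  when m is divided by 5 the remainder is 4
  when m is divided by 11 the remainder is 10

The moduli are pairwise coprime; N = 9·5·11 = 495.
N/9 = 55; 55 ≡ 1 (mod 9), inverse 1.
N/5 = 99; 99 ≡ 4 (mod 5); 4·4 ≡ 1, so inverse 4.
N/11 = 45; 45 ≡ 1 (mod 11), inverse 1.
m ≡ 1·55·1 + 4·99·4 + 10·45·1 = 2089.
2089 mod 495 = 109.

109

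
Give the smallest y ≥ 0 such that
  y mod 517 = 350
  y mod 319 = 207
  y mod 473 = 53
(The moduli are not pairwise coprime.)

69111

gcd(517, 319) = 11 and 11 | (207 − 350), so the pair is consistent; merging gives y ≡ 9139 (mod 14993), where 14993 = lcm(517, 319).
gcd(14993, 473) = 11 and 11 | (53 − 9139), so the pair is consistent; merging gives y ≡ 69111 (mod 644699), where 644699 = lcm(14993, 473).
The solution is unique modulo lcm(517, 319, 473) = 644699.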